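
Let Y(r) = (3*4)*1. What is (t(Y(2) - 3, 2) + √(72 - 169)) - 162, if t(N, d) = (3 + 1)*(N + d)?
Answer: -118 + I*√97 ≈ -118.0 + 9.8489*I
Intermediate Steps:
Y(r) = 12 (Y(r) = 12*1 = 12)
t(N, d) = 4*N + 4*d (t(N, d) = 4*(N + d) = 4*N + 4*d)
(t(Y(2) - 3, 2) + √(72 - 169)) - 162 = ((4*(12 - 3) + 4*2) + √(72 - 169)) - 162 = ((4*9 + 8) + √(-97)) - 162 = ((36 + 8) + I*√97) - 162 = (44 + I*√97) - 162 = -118 + I*√97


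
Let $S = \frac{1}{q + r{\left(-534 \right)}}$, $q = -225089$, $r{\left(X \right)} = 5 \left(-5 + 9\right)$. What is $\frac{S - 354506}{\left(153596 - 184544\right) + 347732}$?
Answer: $- \frac{79788310915}{71298258096} \approx -1.1191$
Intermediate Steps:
$r{\left(X \right)} = 20$ ($r{\left(X \right)} = 5 \cdot 4 = 20$)
$S = - \frac{1}{225069}$ ($S = \frac{1}{-225089 + 20} = \frac{1}{-225069} = - \frac{1}{225069} \approx -4.4431 \cdot 10^{-6}$)
$\frac{S - 354506}{\left(153596 - 184544\right) + 347732} = \frac{- \frac{1}{225069} - 354506}{\left(153596 - 184544\right) + 347732} = - \frac{79788310915}{225069 \left(\left(153596 - 184544\right) + 347732\right)} = - \frac{79788310915}{225069 \left(-30948 + 347732\right)} = - \frac{79788310915}{225069 \cdot 316784} = \left(- \frac{79788310915}{225069}\right) \frac{1}{316784} = - \frac{79788310915}{71298258096}$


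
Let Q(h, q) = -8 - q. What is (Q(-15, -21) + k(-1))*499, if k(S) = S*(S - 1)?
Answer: 7485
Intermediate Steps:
k(S) = S*(-1 + S)
(Q(-15, -21) + k(-1))*499 = ((-8 - 1*(-21)) - (-1 - 1))*499 = ((-8 + 21) - 1*(-2))*499 = (13 + 2)*499 = 15*499 = 7485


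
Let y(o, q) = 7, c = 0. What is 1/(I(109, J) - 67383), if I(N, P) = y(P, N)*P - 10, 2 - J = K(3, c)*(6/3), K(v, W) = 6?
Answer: -1/67463 ≈ -1.4823e-5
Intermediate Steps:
J = -10 (J = 2 - 6*6/3 = 2 - 6*6*(1/3) = 2 - 6*2 = 2 - 1*12 = 2 - 12 = -10)
I(N, P) = -10 + 7*P (I(N, P) = 7*P - 10 = -10 + 7*P)
1/(I(109, J) - 67383) = 1/((-10 + 7*(-10)) - 67383) = 1/((-10 - 70) - 67383) = 1/(-80 - 67383) = 1/(-67463) = -1/67463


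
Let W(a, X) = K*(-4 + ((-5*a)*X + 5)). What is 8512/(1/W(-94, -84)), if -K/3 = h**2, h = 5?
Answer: 25203393600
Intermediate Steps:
K = -75 (K = -3*5**2 = -3*25 = -75)
W(a, X) = -75 + 375*X*a (W(a, X) = -75*(-4 + ((-5*a)*X + 5)) = -75*(-4 + (-5*X*a + 5)) = -75*(-4 + (5 - 5*X*a)) = -75*(1 - 5*X*a) = -75 + 375*X*a)
8512/(1/W(-94, -84)) = 8512/(1/(-75 + 375*(-84)*(-94))) = 8512/(1/(-75 + 2961000)) = 8512/(1/2960925) = 8512*2960925 = 25203393600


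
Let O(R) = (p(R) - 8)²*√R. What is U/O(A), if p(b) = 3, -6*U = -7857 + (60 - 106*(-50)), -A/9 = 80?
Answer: -2497*I*√5/9000 ≈ -0.62038*I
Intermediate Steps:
A = -720 (A = -9*80 = -720)
U = 2497/6 (U = -(-7857 + (60 - 106*(-50)))/6 = -(-7857 + (60 + 5300))/6 = -(-7857 + 5360)/6 = -⅙*(-2497) = 2497/6 ≈ 416.17)
O(R) = 25*√R (O(R) = (3 - 8)²*√R = (-5)²*√R = 25*√R)
U/O(A) = 2497/(6*((25*√(-720)))) = 2497/(6*((25*(12*I*√5)))) = 2497/(6*((300*I*√5))) = 2497*(-I*√5/1500)/6 = -2497*I*√5/9000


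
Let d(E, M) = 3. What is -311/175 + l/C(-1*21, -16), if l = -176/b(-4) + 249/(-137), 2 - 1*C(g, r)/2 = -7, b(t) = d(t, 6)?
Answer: -6651103/1294650 ≈ -5.1374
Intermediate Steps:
b(t) = 3
C(g, r) = 18 (C(g, r) = 4 - 2*(-7) = 4 + 14 = 18)
l = -24859/411 (l = -176/3 + 249/(-137) = -176*⅓ + 249*(-1/137) = -176/3 - 249/137 = -24859/411 ≈ -60.484)
-311/175 + l/C(-1*21, -16) = -311/175 - 24859/411/18 = -311*1/175 - 24859/411*1/18 = -311/175 - 24859/7398 = -6651103/1294650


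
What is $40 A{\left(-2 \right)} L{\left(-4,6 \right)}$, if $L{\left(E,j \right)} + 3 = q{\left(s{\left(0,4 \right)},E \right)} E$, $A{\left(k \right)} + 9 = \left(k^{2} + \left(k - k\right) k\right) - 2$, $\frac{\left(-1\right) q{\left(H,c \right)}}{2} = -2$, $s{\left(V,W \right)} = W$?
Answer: $5320$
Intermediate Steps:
$q{\left(H,c \right)} = 4$ ($q{\left(H,c \right)} = \left(-2\right) \left(-2\right) = 4$)
$A{\left(k \right)} = -11 + k^{2}$ ($A{\left(k \right)} = -9 - \left(2 - k^{2} - \left(k - k\right) k\right) = -9 + \left(\left(k^{2} + 0 k\right) - 2\right) = -9 + \left(\left(k^{2} + 0\right) - 2\right) = -9 + \left(k^{2} - 2\right) = -9 + \left(-2 + k^{2}\right) = -11 + k^{2}$)
$L{\left(E,j \right)} = -3 + 4 E$
$40 A{\left(-2 \right)} L{\left(-4,6 \right)} = 40 \left(-11 + \left(-2\right)^{2}\right) \left(-3 + 4 \left(-4\right)\right) = 40 \left(-11 + 4\right) \left(-3 - 16\right) = 40 \left(-7\right) \left(-19\right) = \left(-280\right) \left(-19\right) = 5320$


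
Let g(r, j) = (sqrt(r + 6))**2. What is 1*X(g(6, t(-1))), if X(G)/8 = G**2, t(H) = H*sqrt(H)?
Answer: 1152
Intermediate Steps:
t(H) = H**(3/2)
g(r, j) = 6 + r (g(r, j) = (sqrt(6 + r))**2 = 6 + r)
X(G) = 8*G**2
1*X(g(6, t(-1))) = 1*(8*(6 + 6)**2) = 1*(8*12**2) = 1*(8*144) = 1*1152 = 1152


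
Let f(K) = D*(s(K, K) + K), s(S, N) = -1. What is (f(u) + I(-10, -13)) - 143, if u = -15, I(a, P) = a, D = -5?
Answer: -73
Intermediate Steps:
f(K) = 5 - 5*K (f(K) = -5*(-1 + K) = 5 - 5*K)
(f(u) + I(-10, -13)) - 143 = ((5 - 5*(-15)) - 10) - 143 = ((5 + 75) - 10) - 143 = (80 - 10) - 143 = 70 - 143 = -73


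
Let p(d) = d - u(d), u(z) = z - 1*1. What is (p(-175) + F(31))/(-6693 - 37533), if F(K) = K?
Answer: -16/22113 ≈ -0.00072356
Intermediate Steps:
u(z) = -1 + z (u(z) = z - 1 = -1 + z)
p(d) = 1 (p(d) = d - (-1 + d) = d + (1 - d) = 1)
(p(-175) + F(31))/(-6693 - 37533) = (1 + 31)/(-6693 - 37533) = 32/(-44226) = 32*(-1/44226) = -16/22113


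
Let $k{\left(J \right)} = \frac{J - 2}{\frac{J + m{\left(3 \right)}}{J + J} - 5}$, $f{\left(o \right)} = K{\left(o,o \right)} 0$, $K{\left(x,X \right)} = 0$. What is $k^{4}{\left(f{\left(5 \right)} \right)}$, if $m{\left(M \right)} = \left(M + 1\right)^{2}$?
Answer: $0$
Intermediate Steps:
$m{\left(M \right)} = \left(1 + M\right)^{2}$
$f{\left(o \right)} = 0$ ($f{\left(o \right)} = 0 \cdot 0 = 0$)
$k{\left(J \right)} = \frac{-2 + J}{-5 + \frac{16 + J}{2 J}}$ ($k{\left(J \right)} = \frac{J - 2}{\frac{J + \left(1 + 3\right)^{2}}{J + J} - 5} = \frac{-2 + J}{\frac{J + 4^{2}}{2 J} - 5} = \frac{-2 + J}{\left(J + 16\right) \frac{1}{2 J} - 5} = \frac{-2 + J}{\left(16 + J\right) \frac{1}{2 J} - 5} = \frac{-2 + J}{\frac{16 + J}{2 J} - 5} = \frac{-2 + J}{-5 + \frac{16 + J}{2 J}}$)
$k^{4}{\left(f{\left(5 \right)} \right)} = \left(2 \cdot 0 \frac{1}{-16 + 9 \cdot 0} \left(2 - 0\right)\right)^{4} = \left(2 \cdot 0 \frac{1}{-16 + 0} \left(2 + 0\right)\right)^{4} = \left(2 \cdot 0 \frac{1}{-16} \cdot 2\right)^{4} = \left(2 \cdot 0 \left(- \frac{1}{16}\right) 2\right)^{4} = 0^{4} = 0$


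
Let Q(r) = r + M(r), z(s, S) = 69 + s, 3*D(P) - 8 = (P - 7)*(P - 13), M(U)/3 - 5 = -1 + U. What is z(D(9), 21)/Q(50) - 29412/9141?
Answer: -1868205/645964 ≈ -2.8921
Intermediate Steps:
M(U) = 12 + 3*U (M(U) = 15 + 3*(-1 + U) = 15 + (-3 + 3*U) = 12 + 3*U)
D(P) = 8/3 + (-13 + P)*(-7 + P)/3 (D(P) = 8/3 + ((P - 7)*(P - 13))/3 = 8/3 + ((-7 + P)*(-13 + P))/3 = 8/3 + ((-13 + P)*(-7 + P))/3 = 8/3 + (-13 + P)*(-7 + P)/3)
Q(r) = 12 + 4*r (Q(r) = r + (12 + 3*r) = 12 + 4*r)
z(D(9), 21)/Q(50) - 29412/9141 = (69 + (33 - 20/3*9 + (⅓)*9²))/(12 + 4*50) - 29412/9141 = (69 + (33 - 60 + (⅓)*81))/(12 + 200) - 29412*1/9141 = (69 + (33 - 60 + 27))/212 - 9804/3047 = (69 + 0)*(1/212) - 9804/3047 = 69*(1/212) - 9804/3047 = 69/212 - 9804/3047 = -1868205/645964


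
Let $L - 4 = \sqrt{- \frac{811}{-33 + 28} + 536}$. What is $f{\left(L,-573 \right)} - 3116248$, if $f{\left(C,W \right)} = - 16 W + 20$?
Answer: $-3107060$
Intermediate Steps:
$L = 4 + \frac{\sqrt{17455}}{5}$ ($L = 4 + \sqrt{- \frac{811}{-33 + 28} + 536} = 4 + \sqrt{- \frac{811}{-5} + 536} = 4 + \sqrt{\left(-811\right) \left(- \frac{1}{5}\right) + 536} = 4 + \sqrt{\frac{811}{5} + 536} = 4 + \sqrt{\frac{3491}{5}} = 4 + \frac{\sqrt{17455}}{5} \approx 30.423$)
$f{\left(C,W \right)} = 20 - 16 W$
$f{\left(L,-573 \right)} - 3116248 = \left(20 - -9168\right) - 3116248 = \left(20 + 9168\right) - 3116248 = 9188 - 3116248 = -3107060$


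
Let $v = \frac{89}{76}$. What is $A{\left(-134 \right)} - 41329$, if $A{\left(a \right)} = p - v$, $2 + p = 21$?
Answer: $- \frac{3139649}{76} \approx -41311.0$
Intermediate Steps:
$v = \frac{89}{76}$ ($v = 89 \cdot \frac{1}{76} = \frac{89}{76} \approx 1.1711$)
$p = 19$ ($p = -2 + 21 = 19$)
$A{\left(a \right)} = \frac{1355}{76}$ ($A{\left(a \right)} = 19 - \frac{89}{76} = \frac{1355}{76}$)
$A{\left(-134 \right)} - 41329 = \frac{1355}{76} - 41329 = - \frac{3139649}{76}$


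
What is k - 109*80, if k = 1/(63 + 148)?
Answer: -1839919/211 ≈ -8720.0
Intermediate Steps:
k = 1/211 ≈ 0.0047393
k - 109*80 = 1/211 - 109*80 = 1/211 - 8720 = -1839919/211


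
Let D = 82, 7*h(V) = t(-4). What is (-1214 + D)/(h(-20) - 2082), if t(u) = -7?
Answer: 1132/2083 ≈ 0.54345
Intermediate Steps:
h(V) = -1 (h(V) = (⅐)*(-7) = -1)
(-1214 + D)/(h(-20) - 2082) = (-1214 + 82)/(-1 - 2082) = -1132/(-2083) = -1132*(-1/2083) = 1132/2083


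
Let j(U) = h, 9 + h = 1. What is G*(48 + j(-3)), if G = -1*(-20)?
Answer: 800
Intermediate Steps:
h = -8 (h = -9 + 1 = -8)
j(U) = -8
G = 20
G*(48 + j(-3)) = 20*(48 - 8) = 20*40 = 800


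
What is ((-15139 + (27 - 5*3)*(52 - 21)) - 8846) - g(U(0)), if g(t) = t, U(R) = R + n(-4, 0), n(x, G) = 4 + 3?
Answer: -23620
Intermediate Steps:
n(x, G) = 7
U(R) = 7 + R (U(R) = R + 7 = 7 + R)
((-15139 + (27 - 5*3)*(52 - 21)) - 8846) - g(U(0)) = ((-15139 + (27 - 5*3)*(52 - 21)) - 8846) - (7 + 0) = ((-15139 + (27 - 15)*31) - 8846) - 1*7 = ((-15139 + 12*31) - 8846) - 7 = ((-15139 + 372) - 8846) - 7 = (-14767 - 8846) - 7 = -23613 - 7 = -23620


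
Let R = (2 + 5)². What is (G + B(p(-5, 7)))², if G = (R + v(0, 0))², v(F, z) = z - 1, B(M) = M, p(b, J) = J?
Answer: 5340721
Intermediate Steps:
v(F, z) = -1 + z
R = 49 (R = 7² = 49)
G = 2304 (G = (49 + (-1 + 0))² = (49 - 1)² = 48² = 2304)
(G + B(p(-5, 7)))² = (2304 + 7)² = 2311² = 5340721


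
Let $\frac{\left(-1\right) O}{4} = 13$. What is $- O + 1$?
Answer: $53$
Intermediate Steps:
$O = -52$ ($O = \left(-4\right) 13 = -52$)
$- O + 1 = \left(-1\right) \left(-52\right) + 1 = 52 + 1 = 53$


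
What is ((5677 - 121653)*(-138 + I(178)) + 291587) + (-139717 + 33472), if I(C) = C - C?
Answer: 16190030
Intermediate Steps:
I(C) = 0
((5677 - 121653)*(-138 + I(178)) + 291587) + (-139717 + 33472) = ((5677 - 121653)*(-138 + 0) + 291587) + (-139717 + 33472) = (-115976*(-138) + 291587) - 106245 = (16004688 + 291587) - 106245 = 16296275 - 106245 = 16190030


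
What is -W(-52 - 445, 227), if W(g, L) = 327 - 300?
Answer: -27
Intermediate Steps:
W(g, L) = 27
-W(-52 - 445, 227) = -1*27 = -27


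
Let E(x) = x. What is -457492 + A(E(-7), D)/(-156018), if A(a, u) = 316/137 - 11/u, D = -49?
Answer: -479153712781319/1047348834 ≈ -4.5749e+5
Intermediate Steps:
A(a, u) = 316/137 - 11/u (A(a, u) = 316*(1/137) - 11/u = 316/137 - 11/u)
-457492 + A(E(-7), D)/(-156018) = -457492 + (316/137 - 11/(-49))/(-156018) = -457492 + (316/137 - 11*(-1/49))*(-1/156018) = -457492 + (316/137 + 11/49)*(-1/156018) = -457492 + (16991/6713)*(-1/156018) = -457492 - 16991/1047348834 = -479153712781319/1047348834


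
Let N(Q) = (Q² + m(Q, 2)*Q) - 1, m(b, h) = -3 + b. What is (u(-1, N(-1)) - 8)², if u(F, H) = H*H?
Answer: 64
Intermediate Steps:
N(Q) = -1 + Q² + Q*(-3 + Q) (N(Q) = (Q² + (-3 + Q)*Q) - 1 = (Q² + Q*(-3 + Q)) - 1 = -1 + Q² + Q*(-3 + Q))
u(F, H) = H²
(u(-1, N(-1)) - 8)² = ((-1 + (-1)² - (-3 - 1))² - 8)² = ((-1 + 1 - 1*(-4))² - 8)² = ((-1 + 1 + 4)² - 8)² = (4² - 8)² = (16 - 8)² = 8² = 64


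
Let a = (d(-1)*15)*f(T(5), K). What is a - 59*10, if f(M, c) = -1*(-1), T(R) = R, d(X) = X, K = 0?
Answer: -605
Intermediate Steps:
f(M, c) = 1
a = -15 (a = -1*15*1 = -15*1 = -15)
a - 59*10 = -15 - 59*10 = -15 - 1*590 = -15 - 590 = -605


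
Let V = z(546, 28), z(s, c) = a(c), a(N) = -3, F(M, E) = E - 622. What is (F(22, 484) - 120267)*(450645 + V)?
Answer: -54259550010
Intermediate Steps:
F(M, E) = -622 + E
z(s, c) = -3
V = -3
(F(22, 484) - 120267)*(450645 + V) = ((-622 + 484) - 120267)*(450645 - 3) = (-138 - 120267)*450642 = -120405*450642 = -54259550010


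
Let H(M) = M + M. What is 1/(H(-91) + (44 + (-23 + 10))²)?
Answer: 1/779 ≈ 0.0012837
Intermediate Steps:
H(M) = 2*M
1/(H(-91) + (44 + (-23 + 10))²) = 1/(2*(-91) + (44 + (-23 + 10))²) = 1/(-182 + (44 - 13)²) = 1/(-182 + 31²) = 1/(-182 + 961) = 1/779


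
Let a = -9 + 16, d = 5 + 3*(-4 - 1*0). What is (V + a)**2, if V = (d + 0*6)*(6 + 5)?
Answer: 4900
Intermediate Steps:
d = -7 (d = 5 + 3*(-4 + 0) = 5 + 3*(-4) = 5 - 12 = -7)
a = 7
V = -77 (V = (-7 + 0*6)*(6 + 5) = (-7 + 0)*11 = -7*11 = -77)
(V + a)**2 = (-77 + 7)**2 = (-70)**2 = 4900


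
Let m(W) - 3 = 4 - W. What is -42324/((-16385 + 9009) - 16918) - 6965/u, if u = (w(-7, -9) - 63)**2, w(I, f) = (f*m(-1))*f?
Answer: 477170773/277133805 ≈ 1.7218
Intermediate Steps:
m(W) = 7 - W (m(W) = 3 + (4 - W) = 7 - W)
w(I, f) = 8*f**2 (w(I, f) = (f*(7 - 1*(-1)))*f = (f*(7 + 1))*f = (f*8)*f = (8*f)*f = 8*f**2)
u = 342225 (u = (8*(-9)**2 - 63)**2 = (8*81 - 63)**2 = (648 - 63)**2 = 585**2 = 342225)
-42324/((-16385 + 9009) - 16918) - 6965/u = -42324/((-16385 + 9009) - 16918) - 6965/342225 = -42324/(-7376 - 16918) - 6965*1/342225 = -42324/(-24294) - 1393/68445 = -42324*(-1/24294) - 1393/68445 = 7054/4049 - 1393/68445 = 477170773/277133805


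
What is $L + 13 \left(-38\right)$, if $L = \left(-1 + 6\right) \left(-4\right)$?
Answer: $-514$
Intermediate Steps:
$L = -20$ ($L = 5 \left(-4\right) = -20$)
$L + 13 \left(-38\right) = -20 + 13 \left(-38\right) = -20 - 494 = -514$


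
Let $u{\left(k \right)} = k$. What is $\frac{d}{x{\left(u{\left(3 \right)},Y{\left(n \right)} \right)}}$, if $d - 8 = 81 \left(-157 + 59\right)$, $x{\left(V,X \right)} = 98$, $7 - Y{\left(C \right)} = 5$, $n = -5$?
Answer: $- \frac{3965}{49} \approx -80.918$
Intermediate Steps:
$Y{\left(C \right)} = 2$ ($Y{\left(C \right)} = 7 - 5 = 2$)
$d = -7930$ ($d = 8 + 81 \left(-157 + 59\right) = 8 + 81 \left(-98\right) = 8 - 7938 = -7930$)
$\frac{d}{x{\left(u{\left(3 \right)},Y{\left(n \right)} \right)}} = - \frac{7930}{98} = \left(-7930\right) \frac{1}{98} = - \frac{3965}{49}$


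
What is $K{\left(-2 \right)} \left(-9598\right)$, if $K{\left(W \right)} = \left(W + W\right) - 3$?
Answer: $67186$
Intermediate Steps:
$K{\left(W \right)} = -3 + 2 W$ ($K{\left(W \right)} = 2 W - 3 = -3 + 2 W$)
$K{\left(-2 \right)} \left(-9598\right) = \left(-3 + 2 \left(-2\right)\right) \left(-9598\right) = \left(-3 - 4\right) \left(-9598\right) = \left(-7\right) \left(-9598\right) = 67186$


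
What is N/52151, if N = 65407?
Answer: 65407/52151 ≈ 1.2542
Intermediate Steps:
N/52151 = 65407/52151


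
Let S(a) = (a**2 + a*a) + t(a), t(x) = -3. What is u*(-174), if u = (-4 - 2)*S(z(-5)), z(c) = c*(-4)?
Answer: 832068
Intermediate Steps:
z(c) = -4*c
S(a) = -3 + 2*a**2 (S(a) = (a**2 + a*a) - 3 = (a**2 + a**2) - 3 = 2*a**2 - 3 = -3 + 2*a**2)
u = -4782 (u = (-4 - 2)*(-3 + 2*(-4*(-5))**2) = -6*(-3 + 2*20**2) = -6*(-3 + 2*400) = -6*(-3 + 800) = -6*797 = -4782)
u*(-174) = -4782*(-174) = 832068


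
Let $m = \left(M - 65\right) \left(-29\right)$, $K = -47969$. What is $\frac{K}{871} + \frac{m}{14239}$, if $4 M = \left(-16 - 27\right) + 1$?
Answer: $- \frac{46974037}{855322} \approx -54.92$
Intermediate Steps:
$M = - \frac{21}{2}$ ($M = \frac{\left(-16 - 27\right) + 1}{4} = \frac{-43 + 1}{4} = \frac{1}{4} \left(-42\right) = - \frac{21}{2} \approx -10.5$)
$m = \frac{4379}{2}$ ($m = \left(- \frac{21}{2} - 65\right) \left(-29\right) = \left(- \frac{151}{2}\right) \left(-29\right) = \frac{4379}{2} \approx 2189.5$)
$\frac{K}{871} + \frac{m}{14239} = - \frac{47969}{871} + \frac{4379}{2 \cdot 14239} = \left(-47969\right) \frac{1}{871} + \frac{4379}{2} \cdot \frac{1}{14239} = - \frac{47969}{871} + \frac{151}{982} = - \frac{46974037}{855322}$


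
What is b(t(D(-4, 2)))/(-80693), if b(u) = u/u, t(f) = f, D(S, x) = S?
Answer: -1/80693 ≈ -1.2393e-5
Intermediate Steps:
b(u) = 1
b(t(D(-4, 2)))/(-80693) = 1/(-80693) = 1*(-1/80693) = -1/80693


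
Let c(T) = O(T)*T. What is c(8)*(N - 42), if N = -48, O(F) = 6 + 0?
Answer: -4320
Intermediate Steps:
O(F) = 6
c(T) = 6*T
c(8)*(N - 42) = (6*8)*(-48 - 42) = 48*(-90) = -4320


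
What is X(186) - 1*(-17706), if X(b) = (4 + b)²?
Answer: 53806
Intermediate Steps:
X(186) - 1*(-17706) = (4 + 186)² - 1*(-17706) = 190² + 17706 = 36100 + 17706 = 53806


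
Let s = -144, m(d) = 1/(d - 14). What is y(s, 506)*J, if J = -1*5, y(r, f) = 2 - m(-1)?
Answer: -31/3 ≈ -10.333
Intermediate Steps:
m(d) = 1/(-14 + d)
y(r, f) = 31/15 (y(r, f) = 2 - 1/(-14 - 1) = 2 - 1/(-15) = 2 - 1*(-1/15) = 2 + 1/15 = 31/15)
J = -5
y(s, 506)*J = (31/15)*(-5) = -31/3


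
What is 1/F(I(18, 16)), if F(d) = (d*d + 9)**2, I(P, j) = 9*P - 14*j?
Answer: 1/14845609 ≈ 6.7360e-8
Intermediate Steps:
I(P, j) = -14*j + 9*P
F(d) = (9 + d**2)**2 (F(d) = (d**2 + 9)**2 = (9 + d**2)**2)
1/F(I(18, 16)) = 1/((9 + (-14*16 + 9*18)**2)**2) = 1/((9 + (-224 + 162)**2)**2) = 1/((9 + (-62)**2)**2) = 1/((9 + 3844)**2) = 1/(3853**2) = 1/14845609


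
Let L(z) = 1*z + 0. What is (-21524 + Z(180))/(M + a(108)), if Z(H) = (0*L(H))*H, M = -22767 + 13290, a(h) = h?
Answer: 21524/9369 ≈ 2.2974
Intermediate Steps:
L(z) = z (L(z) = z + 0 = z)
M = -9477
Z(H) = 0 (Z(H) = (0*H)*H = 0*H = 0)
(-21524 + Z(180))/(M + a(108)) = (-21524 + 0)/(-9477 + 108) = -21524/(-9369) = -21524*(-1/9369) = 21524/9369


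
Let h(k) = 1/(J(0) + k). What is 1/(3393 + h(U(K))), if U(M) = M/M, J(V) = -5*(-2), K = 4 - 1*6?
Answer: 11/37324 ≈ 0.00029472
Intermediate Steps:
K = -2 (K = 4 - 6 = -2)
J(V) = 10
U(M) = 1
h(k) = 1/(10 + k)
1/(3393 + h(U(K))) = 1/(3393 + 1/(10 + 1)) = 1/(3393 + 1/11) = 1/(37324/11) = 11/37324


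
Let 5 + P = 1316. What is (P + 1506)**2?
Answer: 7935489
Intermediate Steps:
P = 1311 (P = -5 + 1316 = 1311)
(P + 1506)**2 = (1311 + 1506)**2 = 2817**2 = 7935489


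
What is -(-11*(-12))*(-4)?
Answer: 528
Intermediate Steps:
-(-11*(-12))*(-4) = -132*(-4) = -1*(-528) = 528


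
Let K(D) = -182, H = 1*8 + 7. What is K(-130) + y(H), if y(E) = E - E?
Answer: -182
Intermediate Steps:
H = 15 (H = 8 + 7 = 15)
y(E) = 0
K(-130) + y(H) = -182 + 0 = -182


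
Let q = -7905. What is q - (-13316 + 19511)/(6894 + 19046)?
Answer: -41012379/5188 ≈ -7905.2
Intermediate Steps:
q - (-13316 + 19511)/(6894 + 19046) = -7905 - (-13316 + 19511)/(6894 + 19046) = -7905 - 6195/25940 = -7905 - 1*1239/5188 = -7905 - 1239/5188 = -41012379/5188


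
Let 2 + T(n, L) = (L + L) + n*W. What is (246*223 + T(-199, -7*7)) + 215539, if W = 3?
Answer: 269700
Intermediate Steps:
T(n, L) = -2 + 2*L + 3*n (T(n, L) = -2 + ((L + L) + n*3) = -2 + (2*L + 3*n) = -2 + 2*L + 3*n)
(246*223 + T(-199, -7*7)) + 215539 = (246*223 + (-2 + 2*(-7*7) + 3*(-199))) + 215539 = (54858 + (-2 + 2*(-49) - 597)) + 215539 = (54858 + (-2 - 98 - 597)) + 215539 = (54858 - 697) + 215539 = 54161 + 215539 = 269700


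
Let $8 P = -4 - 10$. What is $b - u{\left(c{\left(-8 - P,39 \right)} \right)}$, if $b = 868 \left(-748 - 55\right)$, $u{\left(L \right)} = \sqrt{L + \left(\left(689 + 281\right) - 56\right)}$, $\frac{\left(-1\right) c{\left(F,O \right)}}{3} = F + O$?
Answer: $-697004 - \frac{\sqrt{3263}}{2} \approx -6.9703 \cdot 10^{5}$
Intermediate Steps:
$P = - \frac{7}{4}$ ($P = \frac{-4 - 10}{8} = \frac{1}{8} \left(-14\right) = - \frac{7}{4} \approx -1.75$)
$c{\left(F,O \right)} = - 3 F - 3 O$ ($c{\left(F,O \right)} = - 3 \left(F + O\right) = - 3 F - 3 O$)
$u{\left(L \right)} = \sqrt{914 + L}$ ($u{\left(L \right)} = \sqrt{L + \left(970 - 56\right)} = \sqrt{L + 914} = \sqrt{914 + L}$)
$b = -697004$ ($b = 868 \left(-803\right) = -697004$)
$b - u{\left(c{\left(-8 - P,39 \right)} \right)} = -697004 - \sqrt{914 - \left(117 + 3 \left(-8 - - \frac{7}{4}\right)\right)} = -697004 - \sqrt{914 - \left(117 + 3 \left(-8 + \frac{7}{4}\right)\right)} = -697004 - \sqrt{914 - \frac{393}{4}} = -697004 - \sqrt{\frac{3263}{4}} = -697004 - \frac{\sqrt{3263}}{2}$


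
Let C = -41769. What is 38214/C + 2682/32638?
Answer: -63066893/75736479 ≈ -0.83272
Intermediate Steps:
38214/C + 2682/32638 = 38214/(-41769) + 2682/32638 = 38214*(-1/41769) + 2682*(1/32638) = -4246/4641 + 1341/16319 = -63066893/75736479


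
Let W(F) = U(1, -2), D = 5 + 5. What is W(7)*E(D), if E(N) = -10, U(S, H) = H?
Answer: 20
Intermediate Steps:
D = 10
W(F) = -2
W(7)*E(D) = -2*(-10) = 20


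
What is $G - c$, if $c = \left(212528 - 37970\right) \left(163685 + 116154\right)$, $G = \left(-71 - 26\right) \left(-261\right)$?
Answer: $-48848110845$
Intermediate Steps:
$G = 25317$ ($G = \left(-97\right) \left(-261\right) = 25317$)
$c = 48848136162$ ($c = 174558 \cdot 279839 = 48848136162$)
$G - c = 25317 - 48848136162 = -48848110845$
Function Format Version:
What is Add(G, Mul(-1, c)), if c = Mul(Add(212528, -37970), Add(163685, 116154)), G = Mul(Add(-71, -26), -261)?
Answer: -48848110845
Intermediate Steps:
G = 25317 (G = Mul(-97, -261) = 25317)
c = 48848136162 (c = Mul(174558, 279839) = 48848136162)
Add(G, Mul(-1, c)) = Add(25317, Mul(-1, 48848136162)) = Add(25317, -48848136162) = -48848110845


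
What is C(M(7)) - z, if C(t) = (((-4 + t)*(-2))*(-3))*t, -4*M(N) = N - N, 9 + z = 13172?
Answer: -13163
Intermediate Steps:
z = 13163 (z = -9 + 13172 = 13163)
M(N) = 0 (M(N) = -(N - N)/4 = -¼*0 = 0)
C(t) = t*(-24 + 6*t) (C(t) = ((8 - 2*t)*(-3))*t = (-24 + 6*t)*t = t*(-24 + 6*t))
C(M(7)) - z = 6*0*(-4 + 0) - 1*13163 = 6*0*(-4) - 13163 = 0 - 13163 = -13163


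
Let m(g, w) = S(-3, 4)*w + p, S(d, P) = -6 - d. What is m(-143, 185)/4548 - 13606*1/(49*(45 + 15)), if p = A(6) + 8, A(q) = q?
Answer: -1763073/371420 ≈ -4.7468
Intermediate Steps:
p = 14 (p = 6 + 8 = 14)
m(g, w) = 14 - 3*w (m(g, w) = (-6 - 1*(-3))*w + 14 = (-6 + 3)*w + 14 = -3*w + 14 = 14 - 3*w)
m(-143, 185)/4548 - 13606*1/(49*(45 + 15)) = (14 - 3*185)/4548 - 13606*1/(49*(45 + 15)) = (14 - 555)*(1/4548) - 13606/(49*60) = -541*1/4548 - 13606/2940 = -541/4548 - 13606*1/2940 = -541/4548 - 6803/1470 = -1763073/371420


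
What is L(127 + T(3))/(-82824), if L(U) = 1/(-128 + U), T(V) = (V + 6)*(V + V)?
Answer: -1/4389672 ≈ -2.2781e-7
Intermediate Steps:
T(V) = 2*V*(6 + V) (T(V) = (6 + V)*(2*V) = 2*V*(6 + V))
L(127 + T(3))/(-82824) = 1/(-128 + (127 + 2*3*(6 + 3))*(-82824)) = -1/82824/(-128 + (127 + 2*3*9)) = -1/82824/(-128 + (127 + 54)) = -1/82824/(-128 + 181) = -1/82824/53 = (1/53)*(-1/82824) = -1/4389672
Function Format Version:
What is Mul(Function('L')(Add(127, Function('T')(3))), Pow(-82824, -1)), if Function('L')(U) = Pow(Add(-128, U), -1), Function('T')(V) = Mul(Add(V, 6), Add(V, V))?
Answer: Rational(-1, 4389672) ≈ -2.2781e-7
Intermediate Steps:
Function('T')(V) = Mul(2, V, Add(6, V)) (Function('T')(V) = Mul(Add(6, V), Mul(2, V)) = Mul(2, V, Add(6, V)))
Mul(Function('L')(Add(127, Function('T')(3))), Pow(-82824, -1)) = Mul(Pow(Add(-128, Add(127, Mul(2, 3, Add(6, 3)))), -1), Pow(-82824, -1)) = Mul(Pow(Add(-128, Add(127, Mul(2, 3, 9))), -1), Rational(-1, 82824)) = Mul(Pow(Add(-128, Add(127, 54)), -1), Rational(-1, 82824)) = Mul(Pow(Add(-128, 181), -1), Rational(-1, 82824)) = Mul(Pow(53, -1), Rational(-1, 82824)) = Mul(Rational(1, 53), Rational(-1, 82824)) = Rational(-1, 4389672)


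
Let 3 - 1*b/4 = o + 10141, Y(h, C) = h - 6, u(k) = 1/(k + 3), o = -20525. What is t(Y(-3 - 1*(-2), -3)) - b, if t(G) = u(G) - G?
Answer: -166165/4 ≈ -41541.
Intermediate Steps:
u(k) = 1/(3 + k)
Y(h, C) = -6 + h
t(G) = 1/(3 + G) - G
b = 41548 (b = 12 - 4*(-20525 + 10141) = 12 - 4*(-10384) = 12 + 41536 = 41548)
t(Y(-3 - 1*(-2), -3)) - b = (1 - (-6 + (-3 - 1*(-2)))*(3 + (-6 + (-3 - 1*(-2)))))/(3 + (-6 + (-3 - 1*(-2)))) - 1*41548 = (1 - (-6 + (-3 + 2))*(3 + (-6 + (-3 + 2))))/(3 + (-6 + (-3 + 2))) - 41548 = (1 - (-6 - 1)*(3 + (-6 - 1)))/(3 + (-6 - 1)) - 41548 = (1 - 1*(-7)*(3 - 7))/(3 - 7) - 41548 = (1 - 1*(-7)*(-4))/(-4) - 41548 = -(1 - 28)/4 - 41548 = -1/4*(-27) - 41548 = 27/4 - 41548 = -166165/4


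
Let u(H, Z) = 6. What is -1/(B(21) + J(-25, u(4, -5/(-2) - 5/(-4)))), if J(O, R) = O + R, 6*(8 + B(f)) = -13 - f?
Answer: 3/98 ≈ 0.030612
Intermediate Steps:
B(f) = -61/6 - f/6 (B(f) = -8 + (-13 - f)/6 = -8 + (-13/6 - f/6) = -61/6 - f/6)
-1/(B(21) + J(-25, u(4, -5/(-2) - 5/(-4)))) = -1/((-61/6 - ⅙*21) + (-25 + 6)) = -1/((-61/6 - 7/2) - 19) = -1/(-41/3 - 19) = -1/(-98/3) = -1*(-3/98) = 3/98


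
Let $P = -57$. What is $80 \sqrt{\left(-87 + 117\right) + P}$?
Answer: $240 i \sqrt{3} \approx 415.69 i$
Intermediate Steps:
$80 \sqrt{\left(-87 + 117\right) + P} = 80 \sqrt{\left(-87 + 117\right) - 57} = 80 \sqrt{30 - 57} = 80 \sqrt{-27} = 80 \cdot 3 i \sqrt{3} = 240 i \sqrt{3}$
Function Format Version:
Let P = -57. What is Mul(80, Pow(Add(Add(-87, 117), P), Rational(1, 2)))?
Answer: Mul(240, I, Pow(3, Rational(1, 2))) ≈ Mul(415.69, I)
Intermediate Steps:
Mul(80, Pow(Add(Add(-87, 117), P), Rational(1, 2))) = Mul(80, Pow(Add(Add(-87, 117), -57), Rational(1, 2))) = Mul(80, Pow(Add(30, -57), Rational(1, 2))) = Mul(80, Pow(-27, Rational(1, 2))) = Mul(80, Mul(3, I, Pow(3, Rational(1, 2)))) = Mul(240, I, Pow(3, Rational(1, 2)))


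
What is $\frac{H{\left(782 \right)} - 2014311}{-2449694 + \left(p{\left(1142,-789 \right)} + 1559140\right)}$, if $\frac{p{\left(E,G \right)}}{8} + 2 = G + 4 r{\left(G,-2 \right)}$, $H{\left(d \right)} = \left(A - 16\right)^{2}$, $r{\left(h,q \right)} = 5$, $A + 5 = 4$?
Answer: $\frac{1007011}{448361} \approx 2.246$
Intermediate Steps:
$A = -1$ ($A = -5 + 4 = -1$)
$H{\left(d \right)} = 289$ ($H{\left(d \right)} = \left(-1 - 16\right)^{2} = \left(-17\right)^{2} = 289$)
$p{\left(E,G \right)} = 144 + 8 G$ ($p{\left(E,G \right)} = -16 + 8 \left(G + 4 \cdot 5\right) = -16 + 8 \left(G + 20\right) = -16 + 8 \left(20 + G\right) = -16 + \left(160 + 8 G\right) = 144 + 8 G$)
$\frac{H{\left(782 \right)} - 2014311}{-2449694 + \left(p{\left(1142,-789 \right)} + 1559140\right)} = \frac{289 - 2014311}{-2449694 + \left(\left(144 + 8 \left(-789\right)\right) + 1559140\right)} = - \frac{2014022}{-2449694 + \left(\left(144 - 6312\right) + 1559140\right)} = - \frac{2014022}{-2449694 + \left(-6168 + 1559140\right)} = - \frac{2014022}{-2449694 + 1552972} = - \frac{2014022}{-896722} = \left(-2014022\right) \left(- \frac{1}{896722}\right) = \frac{1007011}{448361}$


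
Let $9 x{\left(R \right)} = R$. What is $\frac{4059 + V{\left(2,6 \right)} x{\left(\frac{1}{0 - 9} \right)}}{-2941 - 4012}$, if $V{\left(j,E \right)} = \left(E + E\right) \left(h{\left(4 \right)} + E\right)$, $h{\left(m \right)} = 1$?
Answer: $- \frac{6445}{11043} \approx -0.58363$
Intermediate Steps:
$x{\left(R \right)} = \frac{R}{9}$
$V{\left(j,E \right)} = 2 E \left(1 + E\right)$ ($V{\left(j,E \right)} = \left(E + E\right) \left(1 + E\right) = 2 E \left(1 + E\right)$)
$\frac{4059 + V{\left(2,6 \right)} x{\left(\frac{1}{0 - 9} \right)}}{-2941 - 4012} = \frac{4059 + 2 \cdot 6 \left(1 + 6\right) \frac{1}{9 \left(0 - 9\right)}}{-2941 - 4012} = \frac{4059 + 2 \cdot 6 \cdot 7 \frac{1}{9 \left(-9\right)}}{-6953} = \left(4059 + 84 \cdot \frac{1}{9} \left(- \frac{1}{9}\right)\right) \left(- \frac{1}{6953}\right) = \left(4059 + 84 \left(- \frac{1}{81}\right)\right) \left(- \frac{1}{6953}\right) = \left(4059 - \frac{28}{27}\right) \left(- \frac{1}{6953}\right) = \frac{109565}{27} \left(- \frac{1}{6953}\right) = - \frac{6445}{11043}$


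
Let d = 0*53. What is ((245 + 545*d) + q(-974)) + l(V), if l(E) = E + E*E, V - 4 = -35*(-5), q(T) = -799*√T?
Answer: 32465 - 799*I*√974 ≈ 32465.0 - 24936.0*I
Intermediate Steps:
d = 0
V = 179 (V = 4 - 35*(-5) = 4 + 175 = 179)
l(E) = E + E²
((245 + 545*d) + q(-974)) + l(V) = ((245 + 545*0) - 799*I*√974) + 179*(1 + 179) = ((245 + 0) - 799*I*√974) + 179*180 = (245 - 799*I*√974) + 32220 = 32465 - 799*I*√974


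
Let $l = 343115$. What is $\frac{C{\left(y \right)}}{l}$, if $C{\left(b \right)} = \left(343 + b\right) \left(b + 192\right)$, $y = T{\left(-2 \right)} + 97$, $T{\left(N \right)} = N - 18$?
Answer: $\frac{22596}{68623} \approx 0.32928$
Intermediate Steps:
$T{\left(N \right)} = -18 + N$
$y = 77$ ($y = \left(-18 - 2\right) + 97 = -20 + 97 = 77$)
$C{\left(b \right)} = \left(192 + b\right) \left(343 + b\right)$ ($C{\left(b \right)} = \left(343 + b\right) \left(192 + b\right) = \left(192 + b\right) \left(343 + b\right)$)
$\frac{C{\left(y \right)}}{l} = \frac{65856 + 77^{2} + 535 \cdot 77}{343115} = \left(65856 + 5929 + 41195\right) \frac{1}{343115} = 112980 \cdot \frac{1}{343115} = \frac{22596}{68623}$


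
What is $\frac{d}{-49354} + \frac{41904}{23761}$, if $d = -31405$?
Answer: $\frac{2814344221}{1172700394} \approx 2.3999$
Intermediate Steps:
$\frac{d}{-49354} + \frac{41904}{23761} = - \frac{31405}{-49354} + \frac{41904}{23761} = \left(-31405\right) \left(- \frac{1}{49354}\right) + 41904 \cdot \frac{1}{23761} = \frac{31405}{49354} + \frac{41904}{23761} = \frac{2814344221}{1172700394}$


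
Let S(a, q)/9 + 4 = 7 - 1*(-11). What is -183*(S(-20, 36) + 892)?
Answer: -186294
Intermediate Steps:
S(a, q) = 126 (S(a, q) = -36 + 9*(7 - 1*(-11)) = -36 + 9*(7 + 11) = -36 + 9*18 = -36 + 162 = 126)
-183*(S(-20, 36) + 892) = -183*(126 + 892) = -183*1018 = -186294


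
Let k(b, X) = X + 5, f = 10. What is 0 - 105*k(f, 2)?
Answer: -735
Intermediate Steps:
k(b, X) = 5 + X
0 - 105*k(f, 2) = 0 - 105*(5 + 2) = 0 - 105*7 = 0 - 735 = -735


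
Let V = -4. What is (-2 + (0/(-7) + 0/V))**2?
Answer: 4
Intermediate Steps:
(-2 + (0/(-7) + 0/V))**2 = (-2 + (0/(-7) + 0/(-4)))**2 = (-2 + (0*(-1/7) + 0*(-1/4)))**2 = (-2 + (0 + 0))**2 = (-2 + 0)**2 = (-2)**2 = 4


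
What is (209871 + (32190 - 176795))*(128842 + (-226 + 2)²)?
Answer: 11683788788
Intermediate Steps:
(209871 + (32190 - 176795))*(128842 + (-226 + 2)²) = (209871 - 144605)*(128842 + (-224)²) = 65266*(128842 + 50176) = 65266*179018 = 11683788788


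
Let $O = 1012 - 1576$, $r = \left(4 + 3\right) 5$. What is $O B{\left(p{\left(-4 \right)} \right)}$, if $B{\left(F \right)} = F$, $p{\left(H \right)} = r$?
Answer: $-19740$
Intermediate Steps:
$r = 35$ ($r = 7 \cdot 5 = 35$)
$p{\left(H \right)} = 35$
$O = -564$ ($O = 1012 - 1576 = -564$)
$O B{\left(p{\left(-4 \right)} \right)} = \left(-564\right) 35 = -19740$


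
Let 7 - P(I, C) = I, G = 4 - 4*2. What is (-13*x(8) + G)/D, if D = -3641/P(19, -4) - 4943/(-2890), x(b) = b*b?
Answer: -14496240/5290903 ≈ -2.7398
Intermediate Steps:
G = -4 (G = 4 - 8 = -4)
P(I, C) = 7 - I
x(b) = b**2
D = 5290903/17340 (D = -3641/(7 - 1*19) - 4943/(-2890) = -3641/(7 - 19) - 4943*(-1/2890) = -3641/(-12) + 4943/2890 = -3641*(-1/12) + 4943/2890 = 3641/12 + 4943/2890 = 5290903/17340 ≈ 305.13)
(-13*x(8) + G)/D = (-13*8**2 - 4)/(5290903/17340) = (-13*64 - 4)*(17340/5290903) = (-832 - 4)*(17340/5290903) = -836*17340/5290903 = -14496240/5290903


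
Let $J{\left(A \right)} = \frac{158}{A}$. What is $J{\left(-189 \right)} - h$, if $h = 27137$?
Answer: $- \frac{5129051}{189} \approx -27138.0$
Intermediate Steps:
$J{\left(-189 \right)} - h = \frac{158}{-189} - 27137 = 158 \left(- \frac{1}{189}\right) - 27137 = - \frac{158}{189} - 27137 = - \frac{5129051}{189}$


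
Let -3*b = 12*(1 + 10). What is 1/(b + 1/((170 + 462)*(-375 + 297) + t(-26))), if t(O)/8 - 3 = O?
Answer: -49480/2177121 ≈ -0.022727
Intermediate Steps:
t(O) = 24 + 8*O
b = -44 (b = -4*(1 + 10) = -4*11 = -⅓*132 = -44)
1/(b + 1/((170 + 462)*(-375 + 297) + t(-26))) = 1/(-44 + 1/((170 + 462)*(-375 + 297) + (24 + 8*(-26)))) = 1/(-44 + 1/(632*(-78) + (24 - 208))) = 1/(-44 + 1/(-49296 - 184)) = 1/(-44 + 1/(-49480)) = 1/(-44 - 1/49480) = 1/(-2177121/49480) = -49480/2177121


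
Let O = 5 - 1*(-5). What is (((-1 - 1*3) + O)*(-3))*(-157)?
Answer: 2826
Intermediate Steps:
O = 10 (O = 5 + 5 = 10)
(((-1 - 1*3) + O)*(-3))*(-157) = (((-1 - 1*3) + 10)*(-3))*(-157) = (((-1 - 3) + 10)*(-3))*(-157) = ((-4 + 10)*(-3))*(-157) = (6*(-3))*(-157) = -18*(-157) = 2826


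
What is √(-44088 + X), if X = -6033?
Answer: 3*I*√5569 ≈ 223.88*I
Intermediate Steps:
√(-44088 + X) = √(-44088 - 6033) = √(-50121) = 3*I*√5569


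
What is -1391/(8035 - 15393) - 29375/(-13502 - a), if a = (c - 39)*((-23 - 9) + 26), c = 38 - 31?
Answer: 4522877/1937701 ≈ 2.3341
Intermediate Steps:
c = 7
a = 192 (a = (7 - 39)*((-23 - 9) + 26) = -32*(-32 + 26) = -32*(-6) = 192)
-1391/(8035 - 15393) - 29375/(-13502 - a) = -1391/(8035 - 15393) - 29375/(-13502 - 1*192) = -1391/(-7358) - 29375/(-13502 - 192) = -1391*(-1/7358) - 29375/(-13694) = 107/566 - 29375*(-1/13694) = 107/566 + 29375/13694 = 4522877/1937701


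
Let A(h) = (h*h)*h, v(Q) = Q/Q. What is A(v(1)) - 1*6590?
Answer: -6589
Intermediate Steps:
v(Q) = 1
A(h) = h**3 (A(h) = h**2*h = h**3)
A(v(1)) - 1*6590 = 1**3 - 1*6590 = 1 - 6590 = -6589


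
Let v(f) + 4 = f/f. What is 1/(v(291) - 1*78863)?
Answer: -1/78866 ≈ -1.2680e-5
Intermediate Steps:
v(f) = -3 (v(f) = -4 + f/f = -4 + 1 = -3)
1/(v(291) - 1*78863) = 1/(-3 - 1*78863) = 1/(-3 - 78863) = 1/(-78866) = -1/78866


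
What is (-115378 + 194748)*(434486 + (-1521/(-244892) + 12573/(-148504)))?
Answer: 156767073757203190615/4545930196 ≈ 3.4485e+10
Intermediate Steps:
(-115378 + 194748)*(434486 + (-1521/(-244892) + 12573/(-148504))) = 79370*(434486 + (-1521*(-1/244892) + 12573*(-1/148504))) = 79370*(434486 + (1521/244892 - 12573/148504)) = 79370*(434486 - 713288133/9091860392) = 79370*(3950285340990379/9091860392) = 156767073757203190615/4545930196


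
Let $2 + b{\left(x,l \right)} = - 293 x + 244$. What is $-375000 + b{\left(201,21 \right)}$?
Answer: $-433651$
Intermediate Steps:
$b{\left(x,l \right)} = 242 - 293 x$ ($b{\left(x,l \right)} = -2 - \left(-244 + 293 x\right) = 242 - 293 x$)
$-375000 + b{\left(201,21 \right)} = -375000 + \left(242 - 58893\right) = -375000 - 58651 = -433651$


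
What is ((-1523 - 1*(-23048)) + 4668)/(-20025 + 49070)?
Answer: 26193/29045 ≈ 0.90181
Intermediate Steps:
((-1523 - 1*(-23048)) + 4668)/(-20025 + 49070) = ((-1523 + 23048) + 4668)/29045 = (21525 + 4668)*(1/29045) = 26193*(1/29045) = 26193/29045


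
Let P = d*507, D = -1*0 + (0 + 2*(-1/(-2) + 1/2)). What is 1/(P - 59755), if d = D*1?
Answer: -1/58741 ≈ -1.7024e-5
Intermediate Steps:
D = 2 (D = 0 + (0 + 2*(-1*(-½) + 1*(½))) = 0 + (0 + 2*(½ + ½)) = 0 + (0 + 2*1) = 0 + (0 + 2) = 0 + 2 = 2)
d = 2 (d = 2*1 = 2)
P = 1014 (P = 2*507 = 1014)
1/(P - 59755) = 1/(1014 - 59755) = 1/(-58741) = -1/58741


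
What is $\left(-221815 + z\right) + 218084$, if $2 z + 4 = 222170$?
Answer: $107352$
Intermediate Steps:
$z = 111083$ ($z = -2 + \frac{1}{2} \cdot 222170 = -2 + 111085 = 111083$)
$\left(-221815 + z\right) + 218084 = \left(-221815 + 111083\right) + 218084 = -110732 + 218084 = 107352$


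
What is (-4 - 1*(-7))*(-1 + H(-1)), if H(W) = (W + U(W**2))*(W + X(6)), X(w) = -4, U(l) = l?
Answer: -3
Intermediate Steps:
H(W) = (-4 + W)*(W + W**2) (H(W) = (W + W**2)*(W - 4) = (W + W**2)*(-4 + W) = (-4 + W)*(W + W**2))
(-4 - 1*(-7))*(-1 + H(-1)) = (-4 - 1*(-7))*(-1 - (-4 + (-1)**2 - 3*(-1))) = (-4 + 7)*(-1 - (-4 + 1 + 3)) = 3*(-1 - 1*0) = 3*(-1 + 0) = 3*(-1) = -3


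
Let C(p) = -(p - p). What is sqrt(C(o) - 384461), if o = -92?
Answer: I*sqrt(384461) ≈ 620.05*I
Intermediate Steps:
C(p) = 0 (C(p) = -1*0 = 0)
sqrt(C(o) - 384461) = sqrt(0 - 384461) = sqrt(-384461) = I*sqrt(384461)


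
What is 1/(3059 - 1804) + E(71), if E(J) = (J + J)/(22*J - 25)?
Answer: 179747/1928935 ≈ 0.093185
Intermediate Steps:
E(J) = 2*J/(-25 + 22*J) (E(J) = (2*J)/(-25 + 22*J) = 2*J/(-25 + 22*J))
1/(3059 - 1804) + E(71) = 1/(3059 - 1804) + 2*71/(-25 + 22*71) = 1/1255 + 2*71/(-25 + 1562) = 1/1255 + 2*71/1537 = 1/1255 + 2*71*(1/1537) = 1/1255 + 142/1537 = 179747/1928935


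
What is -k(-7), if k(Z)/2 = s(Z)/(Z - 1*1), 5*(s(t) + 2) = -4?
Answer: -7/10 ≈ -0.70000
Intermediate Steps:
s(t) = -14/5 (s(t) = -2 + (⅕)*(-4) = -2 - ⅘ = -14/5)
k(Z) = -28/(5*(-1 + Z)) (k(Z) = 2*(-14/(5*(Z - 1*1))) = 2*(-14/(5*(Z - 1))) = 2*(-14/(5*(-1 + Z))) = -28/(5*(-1 + Z)))
-k(-7) = -(-28)/(-5 + 5*(-7)) = -(-28)/(-5 - 35) = -(-28)/(-40) = -(-28)*(-1)/40 = -1*7/10 = -7/10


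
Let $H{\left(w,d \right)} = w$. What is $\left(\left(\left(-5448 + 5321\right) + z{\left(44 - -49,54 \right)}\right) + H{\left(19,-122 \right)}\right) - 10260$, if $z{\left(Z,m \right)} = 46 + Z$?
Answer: $-10229$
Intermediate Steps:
$\left(\left(\left(-5448 + 5321\right) + z{\left(44 - -49,54 \right)}\right) + H{\left(19,-122 \right)}\right) - 10260 = \left(\left(\left(-5448 + 5321\right) + \left(46 + \left(44 - -49\right)\right)\right) + 19\right) - 10260 = \left(\left(-127 + \left(46 + \left(44 + 49\right)\right)\right) + 19\right) - 10260 = \left(\left(-127 + \left(46 + 93\right)\right) + 19\right) - 10260 = \left(\left(-127 + 139\right) + 19\right) - 10260 = \left(12 + 19\right) - 10260 = 31 - 10260 = -10229$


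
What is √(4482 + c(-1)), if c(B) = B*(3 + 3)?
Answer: 2*√1119 ≈ 66.903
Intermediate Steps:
c(B) = 6*B (c(B) = B*6 = 6*B)
√(4482 + c(-1)) = √(4482 + 6*(-1)) = √(4482 - 6) = √4476 = 2*√1119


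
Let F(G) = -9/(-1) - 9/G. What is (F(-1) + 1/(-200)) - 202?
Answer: -36801/200 ≈ -184.00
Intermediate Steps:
F(G) = 9 - 9/G (F(G) = -9*(-1) - 9/G = 9 - 9/G)
(F(-1) + 1/(-200)) - 202 = ((9 - 9/(-1)) + 1/(-200)) - 202 = ((9 - 9*(-1)) - 1/200) - 202 = ((9 + 9) - 1/200) - 202 = (18 - 1/200) - 202 = 3599/200 - 202 = -36801/200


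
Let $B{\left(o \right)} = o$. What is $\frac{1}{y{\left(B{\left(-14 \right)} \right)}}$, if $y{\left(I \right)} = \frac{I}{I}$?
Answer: $1$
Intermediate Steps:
$y{\left(I \right)} = 1$
$\frac{1}{y{\left(B{\left(-14 \right)} \right)}} = 1^{-1} = 1$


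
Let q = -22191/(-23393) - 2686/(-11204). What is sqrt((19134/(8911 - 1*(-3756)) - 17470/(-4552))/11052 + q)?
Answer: sqrt(3598583909976750636815958250993890877)/1739821478929018476 ≈ 1.0903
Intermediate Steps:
q = 155730781/131047586 (q = -22191*(-1/23393) - 2686*(-1/11204) = 22191/23393 + 1343/5602 = 155730781/131047586 ≈ 1.1884)
sqrt((19134/(8911 - 1*(-3756)) - 17470/(-4552))/11052 + q) = sqrt((19134/(8911 - 1*(-3756)) - 17470/(-4552))/11052 + 155730781/131047586) = sqrt((19134/(8911 + 3756) - 17470*(-1/4552))*(1/11052) + 155730781/131047586) = sqrt((19134/12667 + 8735/2276)*(1/11052) + 155730781/131047586) = sqrt((154195229/28830092)*(1/11052) + 155730781/131047586) = sqrt(154195229/318630176784 + 155730781/131047586) = sqrt(24820366596636777749/20877857747148221712) = sqrt(3598583909976750636815958250993890877)/1739821478929018476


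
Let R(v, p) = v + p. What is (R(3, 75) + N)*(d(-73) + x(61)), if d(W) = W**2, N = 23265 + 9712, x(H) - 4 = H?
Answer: 178298670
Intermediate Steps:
x(H) = 4 + H
R(v, p) = p + v
N = 32977
(R(3, 75) + N)*(d(-73) + x(61)) = ((75 + 3) + 32977)*((-73)**2 + (4 + 61)) = (78 + 32977)*(5329 + 65) = 33055*5394 = 178298670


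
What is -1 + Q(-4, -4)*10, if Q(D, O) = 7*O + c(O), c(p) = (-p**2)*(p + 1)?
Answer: 199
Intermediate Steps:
c(p) = -p**2*(1 + p) (c(p) = (-p**2)*(1 + p) = -p**2*(1 + p))
Q(D, O) = 7*O + O**2*(-1 - O)
-1 + Q(-4, -4)*10 = -1 - 4*(7 - 1*(-4) - 1*(-4)**2)*10 = -1 - 4*(7 + 4 - 1*16)*10 = -1 - 4*(7 + 4 - 16)*10 = -1 - 4*(-5)*10 = -1 + 20*10 = -1 + 200 = 199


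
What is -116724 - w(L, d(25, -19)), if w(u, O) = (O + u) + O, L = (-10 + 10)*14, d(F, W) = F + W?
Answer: -116736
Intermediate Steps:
L = 0 (L = 0*14 = 0)
w(u, O) = u + 2*O
-116724 - w(L, d(25, -19)) = -116724 - (0 + 2*(25 - 19)) = -116724 - (0 + 2*6) = -116724 - (0 + 12) = -116724 - 1*12 = -116724 - 12 = -116736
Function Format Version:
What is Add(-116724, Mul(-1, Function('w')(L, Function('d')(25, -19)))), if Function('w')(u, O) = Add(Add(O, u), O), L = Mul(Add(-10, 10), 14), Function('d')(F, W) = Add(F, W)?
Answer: -116736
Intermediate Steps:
L = 0 (L = Mul(0, 14) = 0)
Function('w')(u, O) = Add(u, Mul(2, O))
Add(-116724, Mul(-1, Function('w')(L, Function('d')(25, -19)))) = Add(-116724, Mul(-1, Add(0, Mul(2, Add(25, -19))))) = Add(-116724, Mul(-1, Add(0, Mul(2, 6)))) = Add(-116724, Mul(-1, Add(0, 12))) = Add(-116724, Mul(-1, 12)) = Add(-116724, -12) = -116736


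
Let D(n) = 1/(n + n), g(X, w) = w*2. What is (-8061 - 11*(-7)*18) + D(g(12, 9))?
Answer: -240299/36 ≈ -6675.0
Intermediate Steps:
g(X, w) = 2*w
D(n) = 1/(2*n)
(-8061 - 11*(-7)*18) + D(g(12, 9)) = (-8061 - 11*(-7)*18) + 1/(2*((2*9))) = (-8061 + 77*18) + (½)/18 = (-8061 + 1386) + (½)*(1/18) = -6675 + 1/36 = -240299/36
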